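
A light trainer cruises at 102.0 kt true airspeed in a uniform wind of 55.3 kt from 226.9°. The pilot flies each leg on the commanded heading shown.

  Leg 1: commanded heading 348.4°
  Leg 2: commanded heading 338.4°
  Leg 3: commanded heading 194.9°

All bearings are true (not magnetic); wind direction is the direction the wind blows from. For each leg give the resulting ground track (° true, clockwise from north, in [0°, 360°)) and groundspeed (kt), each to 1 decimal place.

Leg 1: heading 348.4°; drift +19.8° → track 8.2°, groundspeed 139.1 kt
Leg 2: heading 338.4°; drift +22.8° → track 1.2°, groundspeed 132.7 kt
Leg 3: heading 194.9°; drift -28.0° → track 166.9°, groundspeed 62.4 kt

Leg 1: track=8.2°, groundspeed=139.1 kt
Leg 2: track=1.2°, groundspeed=132.7 kt
Leg 3: track=166.9°, groundspeed=62.4 kt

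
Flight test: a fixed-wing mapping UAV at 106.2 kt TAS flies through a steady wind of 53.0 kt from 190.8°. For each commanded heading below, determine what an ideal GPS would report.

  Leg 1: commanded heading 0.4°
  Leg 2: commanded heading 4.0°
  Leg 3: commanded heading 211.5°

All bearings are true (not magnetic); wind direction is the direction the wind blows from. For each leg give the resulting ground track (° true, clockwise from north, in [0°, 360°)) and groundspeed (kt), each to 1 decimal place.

Leg 1: heading 0.4°; drift +3.5° → track 3.9°, groundspeed 158.6 kt
Leg 2: heading 4.0°; drift +2.3° → track 6.3°, groundspeed 159.0 kt
Leg 3: heading 211.5°; drift +18.3° → track 229.8°, groundspeed 59.6 kt

Leg 1: track=3.9°, groundspeed=158.6 kt
Leg 2: track=6.3°, groundspeed=159.0 kt
Leg 3: track=229.8°, groundspeed=59.6 kt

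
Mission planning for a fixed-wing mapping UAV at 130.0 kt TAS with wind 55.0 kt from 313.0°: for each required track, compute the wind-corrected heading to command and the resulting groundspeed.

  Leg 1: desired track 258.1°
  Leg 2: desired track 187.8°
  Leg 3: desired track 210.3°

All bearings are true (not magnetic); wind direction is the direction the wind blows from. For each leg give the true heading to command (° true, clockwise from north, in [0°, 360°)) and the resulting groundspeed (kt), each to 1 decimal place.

Leg 1: heading=278.4°, groundspeed=90.3 kt
Leg 2: heading=208.0°, groundspeed=153.7 kt
Leg 3: heading=234.7°, groundspeed=130.5 kt

Leg 1: desired track 258.1°; wind correction +20.3° → command heading 278.4°, groundspeed 90.3 kt
Leg 2: desired track 187.8°; wind correction +20.2° → command heading 208.0°, groundspeed 153.7 kt
Leg 3: desired track 210.3°; wind correction +24.4° → command heading 234.7°, groundspeed 130.5 kt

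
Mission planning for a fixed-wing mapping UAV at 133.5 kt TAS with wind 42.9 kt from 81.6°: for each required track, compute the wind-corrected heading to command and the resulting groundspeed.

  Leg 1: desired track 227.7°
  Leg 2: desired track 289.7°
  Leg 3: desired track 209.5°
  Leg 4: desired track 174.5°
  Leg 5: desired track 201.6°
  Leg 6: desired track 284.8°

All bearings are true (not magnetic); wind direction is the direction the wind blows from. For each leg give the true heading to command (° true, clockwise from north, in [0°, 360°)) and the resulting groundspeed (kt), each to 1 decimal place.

Leg 1: desired track 227.7°; wind correction -10.3° → command heading 217.4°, groundspeed 166.9 kt
Leg 2: desired track 289.7°; wind correction +8.7° → command heading 298.4°, groundspeed 169.8 kt
Leg 3: desired track 209.5°; wind correction -14.7° → command heading 194.8°, groundspeed 155.5 kt
Leg 4: desired track 174.5°; wind correction -18.7° → command heading 155.8°, groundspeed 128.6 kt
Leg 5: desired track 201.6°; wind correction -16.2° → command heading 185.4°, groundspeed 149.7 kt
Leg 6: desired track 284.8°; wind correction +7.3° → command heading 292.1°, groundspeed 171.9 kt

Leg 1: heading=217.4°, groundspeed=166.9 kt
Leg 2: heading=298.4°, groundspeed=169.8 kt
Leg 3: heading=194.8°, groundspeed=155.5 kt
Leg 4: heading=155.8°, groundspeed=128.6 kt
Leg 5: heading=185.4°, groundspeed=149.7 kt
Leg 6: heading=292.1°, groundspeed=171.9 kt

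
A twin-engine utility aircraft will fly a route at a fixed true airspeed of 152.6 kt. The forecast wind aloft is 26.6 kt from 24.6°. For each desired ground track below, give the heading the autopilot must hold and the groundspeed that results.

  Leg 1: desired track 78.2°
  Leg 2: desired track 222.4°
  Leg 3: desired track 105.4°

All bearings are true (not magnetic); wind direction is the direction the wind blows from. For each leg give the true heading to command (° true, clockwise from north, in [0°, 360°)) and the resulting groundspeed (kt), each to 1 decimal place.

Leg 1: desired track 78.2°; wind correction -8.1° → command heading 70.1°, groundspeed 135.3 kt
Leg 2: desired track 222.4°; wind correction +3.1° → command heading 225.5°, groundspeed 177.7 kt
Leg 3: desired track 105.4°; wind correction -9.9° → command heading 95.5°, groundspeed 146.1 kt

Leg 1: heading=70.1°, groundspeed=135.3 kt
Leg 2: heading=225.5°, groundspeed=177.7 kt
Leg 3: heading=95.5°, groundspeed=146.1 kt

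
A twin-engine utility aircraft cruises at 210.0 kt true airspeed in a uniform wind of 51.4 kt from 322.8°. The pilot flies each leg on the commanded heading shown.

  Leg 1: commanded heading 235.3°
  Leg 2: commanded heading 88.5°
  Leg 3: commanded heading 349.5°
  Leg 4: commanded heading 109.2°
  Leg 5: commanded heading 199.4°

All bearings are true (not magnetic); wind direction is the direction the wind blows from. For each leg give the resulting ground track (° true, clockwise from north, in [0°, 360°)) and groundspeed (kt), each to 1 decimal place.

Leg 1: heading 235.3°; drift -13.9° → track 221.4°, groundspeed 214.0 kt
Leg 2: heading 88.5°; drift +9.9° → track 98.4°, groundspeed 243.6 kt
Leg 3: heading 349.5°; drift +8.0° → track 357.5°, groundspeed 165.7 kt
Leg 4: heading 109.2°; drift +6.4° → track 115.6°, groundspeed 254.4 kt
Leg 5: heading 199.4°; drift -10.2° → track 189.2°, groundspeed 242.1 kt

Leg 1: track=221.4°, groundspeed=214.0 kt
Leg 2: track=98.4°, groundspeed=243.6 kt
Leg 3: track=357.5°, groundspeed=165.7 kt
Leg 4: track=115.6°, groundspeed=254.4 kt
Leg 5: track=189.2°, groundspeed=242.1 kt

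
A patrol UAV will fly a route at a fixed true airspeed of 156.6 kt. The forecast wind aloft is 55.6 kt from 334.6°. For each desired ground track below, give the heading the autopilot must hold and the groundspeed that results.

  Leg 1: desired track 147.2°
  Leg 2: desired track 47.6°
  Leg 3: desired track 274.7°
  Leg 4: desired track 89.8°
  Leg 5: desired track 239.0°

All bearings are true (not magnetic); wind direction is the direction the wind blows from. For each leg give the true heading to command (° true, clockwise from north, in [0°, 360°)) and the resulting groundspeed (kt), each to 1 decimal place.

Leg 1: heading=144.6°, groundspeed=211.6 kt
Leg 2: heading=27.8°, groundspeed=131.0 kt
Leg 3: heading=292.6°, groundspeed=121.1 kt
Leg 4: heading=71.1°, groundspeed=172.0 kt
Leg 5: heading=259.7°, groundspeed=151.9 kt

Leg 1: desired track 147.2°; wind correction -2.6° → command heading 144.6°, groundspeed 211.6 kt
Leg 2: desired track 47.6°; wind correction -19.8° → command heading 27.8°, groundspeed 131.0 kt
Leg 3: desired track 274.7°; wind correction +17.9° → command heading 292.6°, groundspeed 121.1 kt
Leg 4: desired track 89.8°; wind correction -18.7° → command heading 71.1°, groundspeed 172.0 kt
Leg 5: desired track 239.0°; wind correction +20.7° → command heading 259.7°, groundspeed 151.9 kt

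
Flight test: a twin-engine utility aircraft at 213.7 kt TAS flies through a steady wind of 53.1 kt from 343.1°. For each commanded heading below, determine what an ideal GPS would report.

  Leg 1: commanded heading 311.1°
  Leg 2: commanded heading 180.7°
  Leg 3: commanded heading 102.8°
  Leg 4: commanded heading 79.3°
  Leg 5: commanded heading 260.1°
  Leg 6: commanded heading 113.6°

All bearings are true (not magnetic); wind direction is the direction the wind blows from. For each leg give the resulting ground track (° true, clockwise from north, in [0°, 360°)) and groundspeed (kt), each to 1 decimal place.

Leg 1: heading 311.1°; drift -9.5° → track 301.6°, groundspeed 171.0 kt
Leg 2: heading 180.7°; drift -3.5° → track 177.2°, groundspeed 264.8 kt
Leg 3: heading 102.8°; drift +10.9° → track 113.7°, groundspeed 244.4 kt
Leg 4: heading 79.3°; drift +13.5° → track 92.8°, groundspeed 225.7 kt
Leg 5: heading 260.1°; drift -14.3° → track 245.8°, groundspeed 213.8 kt
Leg 6: heading 113.6°; drift +9.2° → track 122.8°, groundspeed 251.4 kt

Leg 1: track=301.6°, groundspeed=171.0 kt
Leg 2: track=177.2°, groundspeed=264.8 kt
Leg 3: track=113.7°, groundspeed=244.4 kt
Leg 4: track=92.8°, groundspeed=225.7 kt
Leg 5: track=245.8°, groundspeed=213.8 kt
Leg 6: track=122.8°, groundspeed=251.4 kt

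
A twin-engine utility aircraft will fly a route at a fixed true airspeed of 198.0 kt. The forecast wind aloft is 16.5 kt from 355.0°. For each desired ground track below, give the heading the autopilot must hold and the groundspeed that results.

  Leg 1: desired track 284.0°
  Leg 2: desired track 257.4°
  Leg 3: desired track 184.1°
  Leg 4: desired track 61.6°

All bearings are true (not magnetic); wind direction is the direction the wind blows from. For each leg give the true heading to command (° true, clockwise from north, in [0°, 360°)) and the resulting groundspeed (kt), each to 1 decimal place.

Leg 1: desired track 284.0°; wind correction +4.5° → command heading 288.5°, groundspeed 192.0 kt
Leg 2: desired track 257.4°; wind correction +4.7° → command heading 262.1°, groundspeed 199.5 kt
Leg 3: desired track 184.1°; wind correction +0.8° → command heading 184.9°, groundspeed 214.3 kt
Leg 4: desired track 61.6°; wind correction -4.4° → command heading 57.2°, groundspeed 190.9 kt

Leg 1: heading=288.5°, groundspeed=192.0 kt
Leg 2: heading=262.1°, groundspeed=199.5 kt
Leg 3: heading=184.9°, groundspeed=214.3 kt
Leg 4: heading=57.2°, groundspeed=190.9 kt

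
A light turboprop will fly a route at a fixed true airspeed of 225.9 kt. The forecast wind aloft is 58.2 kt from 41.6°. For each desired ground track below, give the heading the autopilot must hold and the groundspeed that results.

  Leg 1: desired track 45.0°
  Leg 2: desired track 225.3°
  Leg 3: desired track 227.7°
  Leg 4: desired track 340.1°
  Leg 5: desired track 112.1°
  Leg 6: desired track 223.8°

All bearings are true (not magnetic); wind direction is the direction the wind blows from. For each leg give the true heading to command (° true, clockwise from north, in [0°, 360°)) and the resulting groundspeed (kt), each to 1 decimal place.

Leg 1: heading=44.1°, groundspeed=167.8 kt
Leg 2: heading=226.3°, groundspeed=283.9 kt
Leg 3: heading=229.3°, groundspeed=283.7 kt
Leg 4: heading=353.2°, groundspeed=192.3 kt
Leg 5: heading=98.0°, groundspeed=199.7 kt
Leg 6: heading=224.4°, groundspeed=284.0 kt

Leg 1: desired track 45.0°; wind correction -0.9° → command heading 44.1°, groundspeed 167.8 kt
Leg 2: desired track 225.3°; wind correction +1.0° → command heading 226.3°, groundspeed 283.9 kt
Leg 3: desired track 227.7°; wind correction +1.6° → command heading 229.3°, groundspeed 283.7 kt
Leg 4: desired track 340.1°; wind correction +13.1° → command heading 353.2°, groundspeed 192.3 kt
Leg 5: desired track 112.1°; wind correction -14.1° → command heading 98.0°, groundspeed 199.7 kt
Leg 6: desired track 223.8°; wind correction +0.6° → command heading 224.4°, groundspeed 284.0 kt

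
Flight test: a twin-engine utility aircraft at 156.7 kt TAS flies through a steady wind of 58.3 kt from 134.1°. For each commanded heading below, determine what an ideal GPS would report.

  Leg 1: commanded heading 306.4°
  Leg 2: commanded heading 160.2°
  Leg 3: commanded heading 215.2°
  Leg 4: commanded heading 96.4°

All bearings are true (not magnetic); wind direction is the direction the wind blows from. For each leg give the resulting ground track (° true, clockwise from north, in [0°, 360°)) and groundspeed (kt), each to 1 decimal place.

Leg 1: heading 306.4°; drift +2.1° → track 308.5°, groundspeed 214.6 kt
Leg 2: heading 160.2°; drift +13.8° → track 174.0°, groundspeed 107.5 kt
Leg 3: heading 215.2°; drift +21.3° → track 236.5°, groundspeed 158.5 kt
Leg 4: heading 96.4°; drift -17.9° → track 78.5°, groundspeed 116.2 kt

Leg 1: track=308.5°, groundspeed=214.6 kt
Leg 2: track=174.0°, groundspeed=107.5 kt
Leg 3: track=236.5°, groundspeed=158.5 kt
Leg 4: track=78.5°, groundspeed=116.2 kt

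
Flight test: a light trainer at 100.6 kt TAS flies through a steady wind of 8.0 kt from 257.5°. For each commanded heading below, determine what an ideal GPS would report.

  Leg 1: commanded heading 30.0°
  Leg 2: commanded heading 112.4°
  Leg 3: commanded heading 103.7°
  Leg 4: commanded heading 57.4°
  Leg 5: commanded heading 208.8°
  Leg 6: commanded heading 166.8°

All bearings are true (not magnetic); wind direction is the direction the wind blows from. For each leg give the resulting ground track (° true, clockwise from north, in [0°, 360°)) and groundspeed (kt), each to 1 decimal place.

Leg 1: track=33.2°, groundspeed=106.2 kt
Leg 2: track=110.0°, groundspeed=107.3 kt
Leg 3: track=101.8°, groundspeed=107.8 kt
Leg 4: track=58.9°, groundspeed=108.1 kt
Leg 5: track=205.2°, groundspeed=95.5 kt
Leg 6: track=162.3°, groundspeed=101.0 kt

Leg 1: heading 30.0°; drift +3.2° → track 33.2°, groundspeed 106.2 kt
Leg 2: heading 112.4°; drift -2.4° → track 110.0°, groundspeed 107.3 kt
Leg 3: heading 103.7°; drift -1.9° → track 101.8°, groundspeed 107.8 kt
Leg 4: heading 57.4°; drift +1.5° → track 58.9°, groundspeed 108.1 kt
Leg 5: heading 208.8°; drift -3.6° → track 205.2°, groundspeed 95.5 kt
Leg 6: heading 166.8°; drift -4.5° → track 162.3°, groundspeed 101.0 kt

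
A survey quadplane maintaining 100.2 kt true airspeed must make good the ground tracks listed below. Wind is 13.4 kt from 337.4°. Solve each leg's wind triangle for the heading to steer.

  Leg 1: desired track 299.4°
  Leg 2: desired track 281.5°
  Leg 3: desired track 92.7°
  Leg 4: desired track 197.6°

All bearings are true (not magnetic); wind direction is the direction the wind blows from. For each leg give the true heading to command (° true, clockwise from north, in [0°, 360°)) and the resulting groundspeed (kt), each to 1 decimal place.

Leg 1: heading=304.1°, groundspeed=89.3 kt
Leg 2: heading=287.9°, groundspeed=92.1 kt
Leg 3: heading=85.8°, groundspeed=105.2 kt
Leg 4: heading=202.6°, groundspeed=110.1 kt

Leg 1: desired track 299.4°; wind correction +4.7° → command heading 304.1°, groundspeed 89.3 kt
Leg 2: desired track 281.5°; wind correction +6.4° → command heading 287.9°, groundspeed 92.1 kt
Leg 3: desired track 92.7°; wind correction -6.9° → command heading 85.8°, groundspeed 105.2 kt
Leg 4: desired track 197.6°; wind correction +5.0° → command heading 202.6°, groundspeed 110.1 kt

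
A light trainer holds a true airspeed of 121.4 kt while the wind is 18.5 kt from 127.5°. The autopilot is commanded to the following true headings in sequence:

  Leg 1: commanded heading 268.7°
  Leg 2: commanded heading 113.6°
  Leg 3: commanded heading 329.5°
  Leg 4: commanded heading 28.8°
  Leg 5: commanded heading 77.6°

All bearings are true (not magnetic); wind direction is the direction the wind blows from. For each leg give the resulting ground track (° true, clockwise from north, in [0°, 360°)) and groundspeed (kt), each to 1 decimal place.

Leg 1: heading 268.7°; drift +4.9° → track 273.6°, groundspeed 136.3 kt
Leg 2: heading 113.6°; drift -2.5° → track 111.1°, groundspeed 103.5 kt
Leg 3: heading 329.5°; drift -2.9° → track 326.6°, groundspeed 138.7 kt
Leg 4: heading 28.8°; drift -8.4° → track 20.4°, groundspeed 125.5 kt
Leg 5: heading 77.6°; drift -7.4° → track 70.2°, groundspeed 110.4 kt

Leg 1: track=273.6°, groundspeed=136.3 kt
Leg 2: track=111.1°, groundspeed=103.5 kt
Leg 3: track=326.6°, groundspeed=138.7 kt
Leg 4: track=20.4°, groundspeed=125.5 kt
Leg 5: track=70.2°, groundspeed=110.4 kt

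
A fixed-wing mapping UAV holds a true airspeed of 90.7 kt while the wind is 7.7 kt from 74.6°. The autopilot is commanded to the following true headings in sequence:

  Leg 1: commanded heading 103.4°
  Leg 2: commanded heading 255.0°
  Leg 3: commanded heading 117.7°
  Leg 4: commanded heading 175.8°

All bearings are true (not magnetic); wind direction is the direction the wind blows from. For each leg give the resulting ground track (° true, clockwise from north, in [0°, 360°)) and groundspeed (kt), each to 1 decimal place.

Leg 1: heading 103.4°; drift +2.5° → track 105.9°, groundspeed 84.0 kt
Leg 2: heading 255.0°; drift +0.0° → track 255.0°, groundspeed 98.4 kt
Leg 3: heading 117.7°; drift +3.5° → track 121.2°, groundspeed 85.2 kt
Leg 4: heading 175.8°; drift +4.7° → track 180.5°, groundspeed 92.5 kt

Leg 1: track=105.9°, groundspeed=84.0 kt
Leg 2: track=255.0°, groundspeed=98.4 kt
Leg 3: track=121.2°, groundspeed=85.2 kt
Leg 4: track=180.5°, groundspeed=92.5 kt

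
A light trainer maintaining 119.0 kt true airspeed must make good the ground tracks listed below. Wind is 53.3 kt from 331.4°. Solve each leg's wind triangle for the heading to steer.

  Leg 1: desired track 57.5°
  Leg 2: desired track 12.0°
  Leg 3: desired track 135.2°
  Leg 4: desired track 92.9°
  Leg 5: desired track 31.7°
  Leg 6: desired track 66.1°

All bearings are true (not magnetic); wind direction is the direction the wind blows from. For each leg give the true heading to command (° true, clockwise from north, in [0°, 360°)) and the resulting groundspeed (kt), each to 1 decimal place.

Leg 1: desired track 57.5°; wind correction -26.5° → command heading 31.0°, groundspeed 102.8 kt
Leg 2: desired track 12.0°; wind correction -16.9° → command heading 355.1°, groundspeed 73.4 kt
Leg 3: desired track 135.2°; wind correction -7.2° → command heading 128.0°, groundspeed 169.3 kt
Leg 4: desired track 92.9°; wind correction -22.5° → command heading 70.4°, groundspeed 137.8 kt
Leg 5: desired track 31.7°; wind correction -22.9° → command heading 8.8°, groundspeed 83.2 kt
Leg 6: desired track 66.1°; wind correction -26.5° → command heading 39.6°, groundspeed 110.9 kt

Leg 1: heading=31.0°, groundspeed=102.8 kt
Leg 2: heading=355.1°, groundspeed=73.4 kt
Leg 3: heading=128.0°, groundspeed=169.3 kt
Leg 4: heading=70.4°, groundspeed=137.8 kt
Leg 5: heading=8.8°, groundspeed=83.2 kt
Leg 6: heading=39.6°, groundspeed=110.9 kt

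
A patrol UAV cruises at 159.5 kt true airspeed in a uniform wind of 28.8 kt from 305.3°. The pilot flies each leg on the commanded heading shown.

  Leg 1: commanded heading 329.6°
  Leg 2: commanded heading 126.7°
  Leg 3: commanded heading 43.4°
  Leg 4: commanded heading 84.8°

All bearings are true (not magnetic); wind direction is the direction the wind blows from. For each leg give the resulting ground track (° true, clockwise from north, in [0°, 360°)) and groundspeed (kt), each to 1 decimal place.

Leg 1: heading 329.6°; drift +5.1° → track 334.7°, groundspeed 133.8 kt
Leg 2: heading 126.7°; drift -0.2° → track 126.5°, groundspeed 188.3 kt
Leg 3: heading 43.4°; drift +9.9° → track 53.3°, groundspeed 166.0 kt
Leg 4: heading 84.8°; drift +5.9° → track 90.7°, groundspeed 182.4 kt

Leg 1: track=334.7°, groundspeed=133.8 kt
Leg 2: track=126.5°, groundspeed=188.3 kt
Leg 3: track=53.3°, groundspeed=166.0 kt
Leg 4: track=90.7°, groundspeed=182.4 kt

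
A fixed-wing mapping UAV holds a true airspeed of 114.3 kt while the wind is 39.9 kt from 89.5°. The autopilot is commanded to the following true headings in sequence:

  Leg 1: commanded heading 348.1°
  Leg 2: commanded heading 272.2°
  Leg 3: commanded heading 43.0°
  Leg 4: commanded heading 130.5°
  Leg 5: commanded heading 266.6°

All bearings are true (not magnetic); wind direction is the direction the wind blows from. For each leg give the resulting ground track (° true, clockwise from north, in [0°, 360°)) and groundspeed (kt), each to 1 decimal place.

Leg 1: heading 348.1°; drift -17.8° → track 330.3°, groundspeed 128.3 kt
Leg 2: heading 272.2°; drift -0.7° → track 271.5°, groundspeed 154.2 kt
Leg 3: heading 43.0°; drift -18.4° → track 24.6°, groundspeed 91.5 kt
Leg 4: heading 130.5°; drift +17.3° → track 147.8°, groundspeed 88.2 kt
Leg 5: heading 266.6°; drift +0.8° → track 267.4°, groundspeed 154.2 kt

Leg 1: track=330.3°, groundspeed=128.3 kt
Leg 2: track=271.5°, groundspeed=154.2 kt
Leg 3: track=24.6°, groundspeed=91.5 kt
Leg 4: track=147.8°, groundspeed=88.2 kt
Leg 5: track=267.4°, groundspeed=154.2 kt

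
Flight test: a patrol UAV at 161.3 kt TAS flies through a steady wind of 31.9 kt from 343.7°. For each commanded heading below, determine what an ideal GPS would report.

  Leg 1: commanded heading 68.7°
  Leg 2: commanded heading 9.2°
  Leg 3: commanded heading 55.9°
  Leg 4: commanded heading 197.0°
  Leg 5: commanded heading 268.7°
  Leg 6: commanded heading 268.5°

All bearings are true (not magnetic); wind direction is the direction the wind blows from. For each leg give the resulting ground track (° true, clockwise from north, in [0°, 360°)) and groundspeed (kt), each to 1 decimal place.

Leg 1: track=80.0°, groundspeed=161.7 kt
Leg 2: track=15.1°, groundspeed=133.2 kt
Leg 3: track=67.2°, groundspeed=154.6 kt
Leg 4: track=191.7°, groundspeed=188.8 kt
Leg 5: track=257.3°, groundspeed=156.1 kt
Leg 6: track=257.1°, groundspeed=156.2 kt

Leg 1: heading 68.7°; drift +11.3° → track 80.0°, groundspeed 161.7 kt
Leg 2: heading 9.2°; drift +5.9° → track 15.1°, groundspeed 133.2 kt
Leg 3: heading 55.9°; drift +11.3° → track 67.2°, groundspeed 154.6 kt
Leg 4: heading 197.0°; drift -5.3° → track 191.7°, groundspeed 188.8 kt
Leg 5: heading 268.7°; drift -11.4° → track 257.3°, groundspeed 156.1 kt
Leg 6: heading 268.5°; drift -11.4° → track 257.1°, groundspeed 156.2 kt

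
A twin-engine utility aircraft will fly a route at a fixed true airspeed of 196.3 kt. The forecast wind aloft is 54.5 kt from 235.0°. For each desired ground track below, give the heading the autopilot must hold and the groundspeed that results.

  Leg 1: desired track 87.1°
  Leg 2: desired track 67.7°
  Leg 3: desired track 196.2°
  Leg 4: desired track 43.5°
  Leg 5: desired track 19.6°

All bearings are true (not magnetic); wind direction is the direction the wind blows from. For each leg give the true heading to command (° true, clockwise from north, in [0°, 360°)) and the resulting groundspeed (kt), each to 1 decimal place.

Leg 1: desired track 87.1°; wind correction +8.5° → command heading 95.6°, groundspeed 240.3 kt
Leg 2: desired track 67.7°; wind correction +3.5° → command heading 71.2°, groundspeed 249.1 kt
Leg 3: desired track 196.2°; wind correction +10.0° → command heading 206.2°, groundspeed 150.8 kt
Leg 4: desired track 43.5°; wind correction -3.2° → command heading 40.3°, groundspeed 249.4 kt
Leg 5: desired track 19.6°; wind correction -9.3° → command heading 10.3°, groundspeed 238.2 kt

Leg 1: heading=95.6°, groundspeed=240.3 kt
Leg 2: heading=71.2°, groundspeed=249.1 kt
Leg 3: heading=206.2°, groundspeed=150.8 kt
Leg 4: heading=40.3°, groundspeed=249.4 kt
Leg 5: heading=10.3°, groundspeed=238.2 kt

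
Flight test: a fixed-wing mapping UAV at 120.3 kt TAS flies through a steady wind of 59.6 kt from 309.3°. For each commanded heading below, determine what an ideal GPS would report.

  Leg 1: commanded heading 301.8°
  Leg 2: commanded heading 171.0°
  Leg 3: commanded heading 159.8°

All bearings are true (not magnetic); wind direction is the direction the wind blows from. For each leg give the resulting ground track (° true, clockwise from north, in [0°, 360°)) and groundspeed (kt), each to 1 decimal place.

Leg 1: track=294.6°, groundspeed=61.7 kt
Leg 2: track=157.5°, groundspeed=169.5 kt
Leg 3: track=149.8°, groundspeed=174.3 kt

Leg 1: heading 301.8°; drift -7.2° → track 294.6°, groundspeed 61.7 kt
Leg 2: heading 171.0°; drift -13.5° → track 157.5°, groundspeed 169.5 kt
Leg 3: heading 159.8°; drift -10.0° → track 149.8°, groundspeed 174.3 kt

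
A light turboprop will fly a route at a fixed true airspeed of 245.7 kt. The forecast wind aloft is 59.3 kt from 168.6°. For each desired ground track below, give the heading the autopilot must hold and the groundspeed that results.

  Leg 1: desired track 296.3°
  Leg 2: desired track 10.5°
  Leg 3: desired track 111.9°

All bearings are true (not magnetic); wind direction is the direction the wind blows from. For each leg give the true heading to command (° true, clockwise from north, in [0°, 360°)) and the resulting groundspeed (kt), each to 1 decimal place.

Leg 1: heading=285.3°, groundspeed=277.4 kt
Leg 2: heading=15.7°, groundspeed=299.7 kt
Leg 3: heading=123.5°, groundspeed=208.1 kt

Leg 1: desired track 296.3°; wind correction -11.0° → command heading 285.3°, groundspeed 277.4 kt
Leg 2: desired track 10.5°; wind correction +5.2° → command heading 15.7°, groundspeed 299.7 kt
Leg 3: desired track 111.9°; wind correction +11.6° → command heading 123.5°, groundspeed 208.1 kt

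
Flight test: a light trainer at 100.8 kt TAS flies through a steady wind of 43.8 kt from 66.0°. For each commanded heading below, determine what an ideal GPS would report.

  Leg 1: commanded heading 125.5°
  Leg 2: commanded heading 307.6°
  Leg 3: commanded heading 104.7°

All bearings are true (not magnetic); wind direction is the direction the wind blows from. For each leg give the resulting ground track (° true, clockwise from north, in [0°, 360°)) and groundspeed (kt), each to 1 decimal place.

Leg 1: track=151.2°, groundspeed=87.2 kt
Leg 2: track=290.0°, groundspeed=127.6 kt
Leg 3: track=127.0°, groundspeed=72.0 kt

Leg 1: heading 125.5°; drift +25.7° → track 151.2°, groundspeed 87.2 kt
Leg 2: heading 307.6°; drift -17.6° → track 290.0°, groundspeed 127.6 kt
Leg 3: heading 104.7°; drift +22.3° → track 127.0°, groundspeed 72.0 kt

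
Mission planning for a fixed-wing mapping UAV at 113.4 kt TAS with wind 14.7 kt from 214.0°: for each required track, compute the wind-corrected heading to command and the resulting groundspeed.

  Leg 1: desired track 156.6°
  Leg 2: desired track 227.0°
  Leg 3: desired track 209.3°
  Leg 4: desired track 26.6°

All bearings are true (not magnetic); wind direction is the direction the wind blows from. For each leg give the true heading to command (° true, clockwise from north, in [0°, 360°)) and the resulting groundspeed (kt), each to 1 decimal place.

Leg 1: heading=162.9°, groundspeed=104.8 kt
Leg 2: heading=225.3°, groundspeed=99.0 kt
Leg 3: heading=209.9°, groundspeed=98.7 kt
Leg 4: heading=25.6°, groundspeed=128.0 kt

Leg 1: desired track 156.6°; wind correction +6.3° → command heading 162.9°, groundspeed 104.8 kt
Leg 2: desired track 227.0°; wind correction -1.7° → command heading 225.3°, groundspeed 99.0 kt
Leg 3: desired track 209.3°; wind correction +0.6° → command heading 209.9°, groundspeed 98.7 kt
Leg 4: desired track 26.6°; wind correction -1.0° → command heading 25.6°, groundspeed 128.0 kt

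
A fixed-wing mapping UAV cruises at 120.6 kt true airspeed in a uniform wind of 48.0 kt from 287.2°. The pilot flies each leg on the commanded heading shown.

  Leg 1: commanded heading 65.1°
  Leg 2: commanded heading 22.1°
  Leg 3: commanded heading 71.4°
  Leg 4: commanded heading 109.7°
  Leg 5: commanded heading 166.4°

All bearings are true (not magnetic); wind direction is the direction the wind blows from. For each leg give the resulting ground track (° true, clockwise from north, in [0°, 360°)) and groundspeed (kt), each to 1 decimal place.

Leg 1: track=76.7°, groundspeed=159.5 kt
Leg 2: track=43.1°, groundspeed=133.6 kt
Leg 3: track=81.4°, groundspeed=162.0 kt
Leg 4: track=109.0°, groundspeed=168.6 kt
Leg 5: track=150.5°, groundspeed=150.9 kt

Leg 1: heading 65.1°; drift +11.6° → track 76.7°, groundspeed 159.5 kt
Leg 2: heading 22.1°; drift +21.0° → track 43.1°, groundspeed 133.6 kt
Leg 3: heading 71.4°; drift +10.0° → track 81.4°, groundspeed 162.0 kt
Leg 4: heading 109.7°; drift -0.7° → track 109.0°, groundspeed 168.6 kt
Leg 5: heading 166.4°; drift -15.9° → track 150.5°, groundspeed 150.9 kt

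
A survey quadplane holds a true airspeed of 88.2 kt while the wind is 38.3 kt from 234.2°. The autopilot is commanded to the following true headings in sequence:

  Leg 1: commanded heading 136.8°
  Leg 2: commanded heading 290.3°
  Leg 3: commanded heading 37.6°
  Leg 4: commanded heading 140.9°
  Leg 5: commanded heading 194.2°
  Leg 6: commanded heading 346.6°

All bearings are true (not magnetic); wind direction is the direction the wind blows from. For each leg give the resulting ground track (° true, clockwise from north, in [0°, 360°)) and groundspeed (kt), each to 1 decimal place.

Leg 1: track=114.6°, groundspeed=100.6 kt
Leg 2: track=315.7°, groundspeed=74.0 kt
Leg 3: track=42.6°, groundspeed=125.4 kt
Leg 4: track=118.0°, groundspeed=98.2 kt
Leg 5: track=171.5°, groundspeed=63.8 kt
Leg 6: track=5.6°, groundspeed=108.7 kt

Leg 1: heading 136.8°; drift -22.2° → track 114.6°, groundspeed 100.6 kt
Leg 2: heading 290.3°; drift +25.4° → track 315.7°, groundspeed 74.0 kt
Leg 3: heading 37.6°; drift +5.0° → track 42.6°, groundspeed 125.4 kt
Leg 4: heading 140.9°; drift -22.9° → track 118.0°, groundspeed 98.2 kt
Leg 5: heading 194.2°; drift -22.7° → track 171.5°, groundspeed 63.8 kt
Leg 6: heading 346.6°; drift +19.0° → track 5.6°, groundspeed 108.7 kt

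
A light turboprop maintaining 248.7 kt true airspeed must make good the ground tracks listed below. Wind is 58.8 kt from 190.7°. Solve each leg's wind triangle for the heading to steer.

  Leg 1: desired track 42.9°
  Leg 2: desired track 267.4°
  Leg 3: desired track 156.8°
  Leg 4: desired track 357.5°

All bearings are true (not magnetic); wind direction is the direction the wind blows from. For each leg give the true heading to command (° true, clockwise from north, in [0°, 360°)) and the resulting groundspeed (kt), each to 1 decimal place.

Leg 1: desired track 42.9°; wind correction +7.2° → command heading 50.1°, groundspeed 296.5 kt
Leg 2: desired track 267.4°; wind correction -13.3° → command heading 254.1°, groundspeed 228.5 kt
Leg 3: desired track 156.8°; wind correction +7.6° → command heading 164.4°, groundspeed 197.7 kt
Leg 4: desired track 357.5°; wind correction -3.1° → command heading 354.4°, groundspeed 305.6 kt

Leg 1: heading=50.1°, groundspeed=296.5 kt
Leg 2: heading=254.1°, groundspeed=228.5 kt
Leg 3: heading=164.4°, groundspeed=197.7 kt
Leg 4: heading=354.4°, groundspeed=305.6 kt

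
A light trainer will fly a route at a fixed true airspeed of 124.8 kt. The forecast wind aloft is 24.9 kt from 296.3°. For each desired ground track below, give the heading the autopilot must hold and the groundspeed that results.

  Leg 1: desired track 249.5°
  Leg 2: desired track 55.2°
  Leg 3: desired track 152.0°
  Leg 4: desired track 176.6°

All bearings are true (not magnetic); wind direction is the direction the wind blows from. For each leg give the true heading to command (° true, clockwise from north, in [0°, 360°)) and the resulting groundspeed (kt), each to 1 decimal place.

Leg 1: desired track 249.5°; wind correction +8.4° → command heading 257.9°, groundspeed 106.4 kt
Leg 2: desired track 55.2°; wind correction -10.1° → command heading 45.1°, groundspeed 134.9 kt
Leg 3: desired track 152.0°; wind correction +6.7° → command heading 158.7°, groundspeed 144.2 kt
Leg 4: desired track 176.6°; wind correction +10.0° → command heading 186.6°, groundspeed 135.2 kt

Leg 1: heading=257.9°, groundspeed=106.4 kt
Leg 2: heading=45.1°, groundspeed=134.9 kt
Leg 3: heading=158.7°, groundspeed=144.2 kt
Leg 4: heading=186.6°, groundspeed=135.2 kt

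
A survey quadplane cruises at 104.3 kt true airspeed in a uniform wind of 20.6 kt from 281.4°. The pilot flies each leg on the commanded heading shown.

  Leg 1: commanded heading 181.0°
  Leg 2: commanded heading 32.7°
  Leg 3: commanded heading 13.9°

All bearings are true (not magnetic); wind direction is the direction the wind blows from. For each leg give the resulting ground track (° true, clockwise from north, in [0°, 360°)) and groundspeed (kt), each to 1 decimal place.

Leg 1: track=170.4°, groundspeed=109.9 kt
Leg 2: track=42.4°, groundspeed=113.4 kt
Leg 3: track=25.0°, groundspeed=107.2 kt

Leg 1: heading 181.0°; drift -10.6° → track 170.4°, groundspeed 109.9 kt
Leg 2: heading 32.7°; drift +9.7° → track 42.4°, groundspeed 113.4 kt
Leg 3: heading 13.9°; drift +11.1° → track 25.0°, groundspeed 107.2 kt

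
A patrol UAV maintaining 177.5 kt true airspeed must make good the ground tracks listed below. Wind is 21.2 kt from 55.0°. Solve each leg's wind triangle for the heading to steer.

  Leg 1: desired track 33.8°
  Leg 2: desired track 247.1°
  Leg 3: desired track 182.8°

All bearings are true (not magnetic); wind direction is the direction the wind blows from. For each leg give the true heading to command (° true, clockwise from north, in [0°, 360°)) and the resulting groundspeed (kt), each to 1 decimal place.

Leg 1: desired track 33.8°; wind correction +2.5° → command heading 36.3°, groundspeed 157.6 kt
Leg 2: desired track 247.1°; wind correction +1.4° → command heading 248.5°, groundspeed 198.2 kt
Leg 3: desired track 182.8°; wind correction -5.4° → command heading 177.4°, groundspeed 189.7 kt

Leg 1: heading=36.3°, groundspeed=157.6 kt
Leg 2: heading=248.5°, groundspeed=198.2 kt
Leg 3: heading=177.4°, groundspeed=189.7 kt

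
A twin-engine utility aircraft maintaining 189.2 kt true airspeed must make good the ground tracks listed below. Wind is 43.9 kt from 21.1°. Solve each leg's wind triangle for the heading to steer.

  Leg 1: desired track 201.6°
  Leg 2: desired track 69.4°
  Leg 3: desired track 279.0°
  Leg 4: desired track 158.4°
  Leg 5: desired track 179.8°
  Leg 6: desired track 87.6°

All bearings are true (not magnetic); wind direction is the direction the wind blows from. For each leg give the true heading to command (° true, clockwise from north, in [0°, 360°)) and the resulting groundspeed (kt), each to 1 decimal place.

Leg 1: desired track 201.6°; wind correction +0.1° → command heading 201.7°, groundspeed 233.1 kt
Leg 2: desired track 69.4°; wind correction -10.0° → command heading 59.4°, groundspeed 157.1 kt
Leg 3: desired track 279.0°; wind correction +13.1° → command heading 292.1°, groundspeed 193.5 kt
Leg 4: desired track 158.4°; wind correction -9.1° → command heading 149.3°, groundspeed 219.1 kt
Leg 5: desired track 179.8°; wind correction -4.8° → command heading 175.0°, groundspeed 229.4 kt
Leg 6: desired track 87.6°; wind correction -12.3° → command heading 75.3°, groundspeed 167.4 kt

Leg 1: heading=201.7°, groundspeed=233.1 kt
Leg 2: heading=59.4°, groundspeed=157.1 kt
Leg 3: heading=292.1°, groundspeed=193.5 kt
Leg 4: heading=149.3°, groundspeed=219.1 kt
Leg 5: heading=175.0°, groundspeed=229.4 kt
Leg 6: heading=75.3°, groundspeed=167.4 kt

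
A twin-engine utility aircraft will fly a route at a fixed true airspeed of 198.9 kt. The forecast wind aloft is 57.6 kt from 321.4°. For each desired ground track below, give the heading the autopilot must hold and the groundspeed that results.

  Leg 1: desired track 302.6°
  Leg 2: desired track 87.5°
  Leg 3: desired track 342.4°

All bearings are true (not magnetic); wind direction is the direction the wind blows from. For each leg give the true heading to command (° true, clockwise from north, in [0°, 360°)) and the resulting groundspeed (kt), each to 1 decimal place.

Leg 1: desired track 302.6°; wind correction +5.4° → command heading 308.0°, groundspeed 143.5 kt
Leg 2: desired track 87.5°; wind correction -13.5° → command heading 74.0°, groundspeed 227.3 kt
Leg 3: desired track 342.4°; wind correction -6.0° → command heading 336.4°, groundspeed 144.1 kt

Leg 1: heading=308.0°, groundspeed=143.5 kt
Leg 2: heading=74.0°, groundspeed=227.3 kt
Leg 3: heading=336.4°, groundspeed=144.1 kt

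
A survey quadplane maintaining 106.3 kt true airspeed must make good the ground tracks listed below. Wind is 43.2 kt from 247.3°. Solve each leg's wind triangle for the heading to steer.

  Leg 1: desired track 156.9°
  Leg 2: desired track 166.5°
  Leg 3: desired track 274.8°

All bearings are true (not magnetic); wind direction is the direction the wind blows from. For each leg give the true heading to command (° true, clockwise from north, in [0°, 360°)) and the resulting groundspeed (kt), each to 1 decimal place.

Leg 1: desired track 156.9°; wind correction +24.0° → command heading 180.9°, groundspeed 97.4 kt
Leg 2: desired track 166.5°; wind correction +23.7° → command heading 190.2°, groundspeed 90.5 kt
Leg 3: desired track 274.8°; wind correction -10.8° → command heading 264.0°, groundspeed 66.1 kt

Leg 1: heading=180.9°, groundspeed=97.4 kt
Leg 2: heading=190.2°, groundspeed=90.5 kt
Leg 3: heading=264.0°, groundspeed=66.1 kt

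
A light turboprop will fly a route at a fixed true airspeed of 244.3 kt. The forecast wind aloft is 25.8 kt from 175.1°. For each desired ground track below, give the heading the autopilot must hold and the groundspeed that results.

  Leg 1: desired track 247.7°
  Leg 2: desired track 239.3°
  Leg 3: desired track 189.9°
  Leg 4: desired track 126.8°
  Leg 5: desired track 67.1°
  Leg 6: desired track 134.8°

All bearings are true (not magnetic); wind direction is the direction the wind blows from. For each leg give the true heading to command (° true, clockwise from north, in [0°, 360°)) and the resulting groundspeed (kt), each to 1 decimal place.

Leg 1: desired track 247.7°; wind correction -5.8° → command heading 241.9°, groundspeed 235.3 kt
Leg 2: desired track 239.3°; wind correction -5.5° → command heading 233.8°, groundspeed 232.0 kt
Leg 3: desired track 189.9°; wind correction -1.5° → command heading 188.4°, groundspeed 219.3 kt
Leg 4: desired track 126.8°; wind correction +4.5° → command heading 131.3°, groundspeed 226.4 kt
Leg 5: desired track 67.1°; wind correction +5.8° → command heading 72.9°, groundspeed 251.0 kt
Leg 6: desired track 134.8°; wind correction +3.9° → command heading 138.7°, groundspeed 224.1 kt

Leg 1: heading=241.9°, groundspeed=235.3 kt
Leg 2: heading=233.8°, groundspeed=232.0 kt
Leg 3: heading=188.4°, groundspeed=219.3 kt
Leg 4: heading=131.3°, groundspeed=226.4 kt
Leg 5: heading=72.9°, groundspeed=251.0 kt
Leg 6: heading=138.7°, groundspeed=224.1 kt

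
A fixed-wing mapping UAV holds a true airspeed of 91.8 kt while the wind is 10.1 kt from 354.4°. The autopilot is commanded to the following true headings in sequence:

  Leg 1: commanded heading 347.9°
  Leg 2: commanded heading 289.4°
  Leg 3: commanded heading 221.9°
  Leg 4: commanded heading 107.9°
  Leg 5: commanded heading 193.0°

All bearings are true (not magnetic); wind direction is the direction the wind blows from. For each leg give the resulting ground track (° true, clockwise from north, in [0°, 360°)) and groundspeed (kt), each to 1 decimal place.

Leg 1: track=347.1°, groundspeed=81.8 kt
Leg 2: track=283.4°, groundspeed=88.0 kt
Leg 3: track=217.6°, groundspeed=98.9 kt
Leg 4: track=113.4°, groundspeed=96.3 kt
Leg 5: track=191.2°, groundspeed=101.4 kt

Leg 1: heading 347.9°; drift -0.8° → track 347.1°, groundspeed 81.8 kt
Leg 2: heading 289.4°; drift -6.0° → track 283.4°, groundspeed 88.0 kt
Leg 3: heading 221.9°; drift -4.3° → track 217.6°, groundspeed 98.9 kt
Leg 4: heading 107.9°; drift +5.5° → track 113.4°, groundspeed 96.3 kt
Leg 5: heading 193.0°; drift -1.8° → track 191.2°, groundspeed 101.4 kt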